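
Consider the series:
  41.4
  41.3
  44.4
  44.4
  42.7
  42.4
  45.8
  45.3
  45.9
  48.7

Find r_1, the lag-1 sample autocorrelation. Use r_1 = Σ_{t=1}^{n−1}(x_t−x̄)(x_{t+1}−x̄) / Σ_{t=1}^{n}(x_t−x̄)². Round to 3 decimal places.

Mean x̄ = (41.4 + 41.3 + 44.4 + 44.4 + 42.7 + 42.4 + 45.8 + 45.3 + 45.9 + 48.7)/10 = 44.2300
Numerator Σ_{t=1}^{9}(x_t−x̄)(x_{t+1}−x̄) = 18.4211
Denominator Σ(x_t−x̄)² = 48.7210
r_1 = 18.4211 / 48.7210 = 0.378

0.378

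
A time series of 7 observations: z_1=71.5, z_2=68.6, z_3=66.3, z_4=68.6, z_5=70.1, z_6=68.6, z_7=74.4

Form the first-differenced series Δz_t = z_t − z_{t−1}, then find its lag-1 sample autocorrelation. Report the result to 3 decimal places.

-0.114

First differences Δz: -2.9, -2.3, 2.3, 1.5, -1.5, 5.8
Mean of differences = 0.4833
Numerator Σ(Δz_t−Δz̄)(Δz_{t+1}−Δz̄) = -6.3536
Denominator Σ(Δz_t−Δz̄)² = 55.7283
r_1(Δz) = -6.3536 / 55.7283 = -0.114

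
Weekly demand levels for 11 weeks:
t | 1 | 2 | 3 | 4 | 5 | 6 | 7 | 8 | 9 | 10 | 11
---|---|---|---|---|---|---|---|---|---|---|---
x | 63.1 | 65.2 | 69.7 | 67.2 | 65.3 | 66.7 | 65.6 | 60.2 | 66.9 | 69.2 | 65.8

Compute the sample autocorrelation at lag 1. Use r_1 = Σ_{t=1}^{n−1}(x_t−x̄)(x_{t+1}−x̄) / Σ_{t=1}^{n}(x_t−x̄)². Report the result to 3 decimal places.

Mean x̄ = (63.1 + 65.2 + 69.7 + 67.2 + 65.3 + 66.7 + 65.6 + 60.2 + 66.9 + 69.2 + 65.8)/11 = 65.9000
Numerator Σ_{t=1}^{10}(x_t−x̄)(x_{t+1}−x̄) = 1.7200
Denominator Σ(x_t−x̄)² = 69.9400
r_1 = 1.7200 / 69.9400 = 0.025

0.025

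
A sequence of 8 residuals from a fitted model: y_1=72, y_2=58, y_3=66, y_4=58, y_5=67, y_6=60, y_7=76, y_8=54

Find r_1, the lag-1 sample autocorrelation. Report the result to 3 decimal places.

Mean ȳ = (72 + 58 + 66 + 58 + 67 + 60 + 76 + 54)/8 = 63.8750
Deviations from mean: 8.1250, -5.8750, 2.1250, -5.8750, 3.1250, -3.8750, 12.1250, -9.8750
Σ(y_t−ȳ)(y_{t+1}−ȳ) = (-47.7344) + (-12.4844) + (-12.4844) + (-18.3594) + (-12.1094) + (-46.9844) + (-119.7344) = -269.8906
Denominator Σ(y_t−ȳ)² = 408.8750
r_1 = -269.8906 / 408.8750 = -0.660

-0.660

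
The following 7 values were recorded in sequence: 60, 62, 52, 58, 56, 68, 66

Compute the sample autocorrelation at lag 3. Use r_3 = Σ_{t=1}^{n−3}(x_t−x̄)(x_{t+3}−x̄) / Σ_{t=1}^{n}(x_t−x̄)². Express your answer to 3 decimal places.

Mean x̄ = (60 + 62 + 52 + 58 + 56 + 68 + 66)/7 = 60.2857
Deviations from mean: -0.2857, 1.7143, -8.2857, -2.2857, -4.2857, 7.7143, 5.7143
Σ(x_t−x̄)(x_{t+3}−x̄) = (0.6531) + (-7.3469) + (-63.9184) + (-13.0612) = -83.6735
Denominator Σ(x_t−x̄)² = 187.4286
r_3 = -83.6735 / 187.4286 = -0.446

-0.446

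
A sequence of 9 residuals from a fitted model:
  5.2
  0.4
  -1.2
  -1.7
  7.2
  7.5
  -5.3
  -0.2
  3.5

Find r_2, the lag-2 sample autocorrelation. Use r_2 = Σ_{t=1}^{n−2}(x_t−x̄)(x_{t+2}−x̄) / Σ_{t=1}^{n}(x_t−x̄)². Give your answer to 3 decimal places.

Mean x̄ = (5.2 + 0.4 − 1.2 − 1.7 + 7.2 + 7.5 − 5.3 − 0.2 + 3.5)/9 = 1.7111
Numerator Σ_{t=1}^{7}(x_t−x̄)(x_{t+2}−x̄) = -103.4980
Denominator Σ(x_t−x̄)² = 153.6489
r_2 = -103.4980 / 153.6489 = -0.674

-0.674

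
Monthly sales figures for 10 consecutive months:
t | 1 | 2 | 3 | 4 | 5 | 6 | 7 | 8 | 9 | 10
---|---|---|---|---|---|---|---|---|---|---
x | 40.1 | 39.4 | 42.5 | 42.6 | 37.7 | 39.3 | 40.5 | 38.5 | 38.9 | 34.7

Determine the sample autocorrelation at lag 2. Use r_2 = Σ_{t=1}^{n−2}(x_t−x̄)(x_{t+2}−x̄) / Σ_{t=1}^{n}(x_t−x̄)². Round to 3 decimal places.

-0.034

Mean x̄ = (40.1 + 39.4 + 42.5 + 42.6 + 37.7 + 39.3 + 40.5 + 38.5 + 38.9 + 34.7)/10 = 39.4200
Numerator Σ_{t=1}^{8}(x_t−x̄)(x_{t+2}−x̄) = -1.6148
Denominator Σ(x_t−x̄)² = 47.5960
r_2 = -1.6148 / 47.5960 = -0.034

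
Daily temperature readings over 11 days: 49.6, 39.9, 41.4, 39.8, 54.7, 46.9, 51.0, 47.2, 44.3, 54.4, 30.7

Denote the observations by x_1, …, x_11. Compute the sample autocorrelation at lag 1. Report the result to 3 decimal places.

-0.277

Mean x̄ = (49.6 + 39.9 + 41.4 + 39.8 + 54.7 + 46.9 + 51.0 + 47.2 + 44.3 + 54.4 + 30.7)/11 = 45.4455
Numerator Σ_{t=1}^{10}(x_t−x̄)(x_{t+1}−x̄) = -143.0321
Denominator Σ(x_t−x̄)² = 516.8673
r_1 = -143.0321 / 516.8673 = -0.277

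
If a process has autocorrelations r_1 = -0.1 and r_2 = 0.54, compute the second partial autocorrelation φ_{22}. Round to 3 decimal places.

0.535

φ_{22} = (r_2 − r_1²) / (1 − r_1²)
r_1² = (-0.1)² = 0.01
Numerator = 0.54 − 0.0100 = 0.5300; denominator = 1 − 0.0100 = 0.9900
φ_{22} = 0.5300 / 0.9900 = 0.535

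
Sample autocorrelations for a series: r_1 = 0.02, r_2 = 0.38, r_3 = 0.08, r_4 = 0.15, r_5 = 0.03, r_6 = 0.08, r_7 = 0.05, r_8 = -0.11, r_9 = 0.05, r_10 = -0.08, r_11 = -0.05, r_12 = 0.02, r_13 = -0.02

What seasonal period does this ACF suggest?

2

The largest autocorrelation is r_2 = 0.38, with a weaker echo at lag 4 (0.15); the remaining lags stay at or below 0.08.
The dominant spike at lag 2 indicates a seasonal period of 2.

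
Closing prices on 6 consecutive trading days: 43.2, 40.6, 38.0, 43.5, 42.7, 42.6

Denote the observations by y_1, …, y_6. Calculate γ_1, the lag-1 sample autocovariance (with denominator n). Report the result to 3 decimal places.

Mean ȳ = (43.2 + 40.6 + 38.0 + 43.5 + 42.7 + 42.6)/6 = 41.7667
Σ_{t=1}^{5}(y_t−ȳ)(y_{t+1}−ȳ) = -1.4111
γ_1 = -1.4111 / 6 = -0.235

-0.235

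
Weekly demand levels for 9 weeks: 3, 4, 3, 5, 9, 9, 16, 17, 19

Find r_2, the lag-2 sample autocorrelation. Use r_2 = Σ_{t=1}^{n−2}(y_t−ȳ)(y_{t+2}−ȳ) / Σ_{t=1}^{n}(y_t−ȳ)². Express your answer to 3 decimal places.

0.392

Mean ȳ = (3 + 4 + 3 + 5 + 9 + 9 + 16 + 17 + 19)/9 = 9.4444
Σ(y_t−ȳ)(y_{t+2}−ȳ) = (41.5309) + (24.1975) + (2.8642) + (1.9753) + (-2.9136) + (-3.3580) + (62.6420) = 126.9383
Denominator Σ(y_t−ȳ)² = 324.2222
r_2 = 126.9383 / 324.2222 = 0.392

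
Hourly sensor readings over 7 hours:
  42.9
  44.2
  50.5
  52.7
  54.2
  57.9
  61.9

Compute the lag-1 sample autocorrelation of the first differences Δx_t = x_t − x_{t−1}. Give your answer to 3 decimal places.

First differences Δx: 1.3, 6.3, 2.2, 1.5, 3.7, 4.0
Mean of differences = 3.1667
Numerator Σ(Δx_t−Δx̄)(Δx_{t+1}−Δx̄) = -7.7111
Denominator Σ(Δx_t−Δx̄)² = 17.9933
r_1(Δx) = -7.7111 / 17.9933 = -0.429

-0.429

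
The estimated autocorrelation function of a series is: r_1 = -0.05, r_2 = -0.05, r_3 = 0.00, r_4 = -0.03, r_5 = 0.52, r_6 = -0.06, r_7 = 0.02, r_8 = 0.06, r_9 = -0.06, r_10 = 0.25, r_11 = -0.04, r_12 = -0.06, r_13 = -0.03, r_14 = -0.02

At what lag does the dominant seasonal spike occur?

The largest autocorrelation is r_5 = 0.52, with a weaker echo at lag 10 (0.25); the remaining lags stay at or below 0.06.
The dominant spike at lag 5 indicates a seasonal period of 5.

5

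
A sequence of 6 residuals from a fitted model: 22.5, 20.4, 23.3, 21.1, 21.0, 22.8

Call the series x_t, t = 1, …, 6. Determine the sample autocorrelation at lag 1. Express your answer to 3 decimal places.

-0.631

Mean x̄ = (22.5 + 20.4 + 23.3 + 21.1 + 21.0 + 22.8)/6 = 21.8500
Numerator Σ_{t=1}^{5}(x_t−x̄)(x_{t+1}−x̄) = -4.3025
Denominator Σ(x_t−x̄)² = 6.8150
r_1 = -4.3025 / 6.8150 = -0.631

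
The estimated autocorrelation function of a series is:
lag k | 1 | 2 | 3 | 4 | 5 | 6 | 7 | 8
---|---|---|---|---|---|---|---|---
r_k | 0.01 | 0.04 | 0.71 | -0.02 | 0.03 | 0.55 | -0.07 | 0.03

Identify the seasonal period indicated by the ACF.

The largest autocorrelation is r_3 = 0.71, with a weaker echo at lag 6 (0.55); the remaining lags stay at or below 0.04.
The dominant spike at lag 3 indicates a seasonal period of 3.

3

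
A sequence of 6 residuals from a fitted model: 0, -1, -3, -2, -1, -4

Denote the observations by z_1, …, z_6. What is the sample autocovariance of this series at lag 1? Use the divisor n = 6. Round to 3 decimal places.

-0.199

Mean z̄ = (0 − 1 − 3 − 2 − 1 − 4)/6 = -1.8333
Deviations: 1.8333, 0.8333, -1.1667, -0.1667, 0.8333, -2.1667
Σ_{t=1}^{5}(z_t−z̄)(z_{t+1}−z̄) = -1.1944
γ_1 = -1.1944 / 6 = -0.199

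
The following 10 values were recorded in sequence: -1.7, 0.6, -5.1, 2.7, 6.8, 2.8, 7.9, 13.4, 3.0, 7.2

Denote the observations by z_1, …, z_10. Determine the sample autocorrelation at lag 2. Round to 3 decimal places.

0.235

Mean z̄ = (-1.7 + 0.6 − 5.1 + 2.7 + 6.8 + 2.8 + 7.9 + 13.4 + 3.0 + 7.2)/10 = 3.7600
Numerator Σ_{t=1}^{8}(z_t−z̄)(z_{t+2}−z̄) = 59.1548
Denominator Σ(z_t−z̄)² = 252.0640
r_2 = 59.1548 / 252.0640 = 0.235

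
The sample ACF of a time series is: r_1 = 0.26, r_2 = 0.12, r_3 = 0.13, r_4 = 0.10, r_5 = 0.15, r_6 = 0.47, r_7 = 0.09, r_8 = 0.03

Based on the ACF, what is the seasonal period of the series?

The largest autocorrelation is r_6 = 0.47; the remaining lags stay at or below 0.26. The elevated value at lag 1 (0.26), dropping to 0.12 at lag 2, reflects decaying short-term dependence rather than seasonality.
The dominant spike at lag 6 indicates a seasonal period of 6.

6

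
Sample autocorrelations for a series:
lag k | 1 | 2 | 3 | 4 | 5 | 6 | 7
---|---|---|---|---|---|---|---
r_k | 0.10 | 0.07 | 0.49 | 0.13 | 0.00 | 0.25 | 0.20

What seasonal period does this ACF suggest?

3

The largest autocorrelation is r_3 = 0.49, with a weaker echo at lag 6 (0.25); the remaining lags stay at or below 0.20.
The dominant spike at lag 3 indicates a seasonal period of 3.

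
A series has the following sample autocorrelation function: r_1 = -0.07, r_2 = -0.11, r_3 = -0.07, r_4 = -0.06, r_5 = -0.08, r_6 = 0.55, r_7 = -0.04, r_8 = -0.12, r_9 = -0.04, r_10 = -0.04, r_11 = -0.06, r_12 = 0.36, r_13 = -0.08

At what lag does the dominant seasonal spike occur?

6

The largest autocorrelation is r_6 = 0.55, with a weaker echo at lag 12 (0.36); the remaining lags stay at or below -0.04.
The dominant spike at lag 6 indicates a seasonal period of 6.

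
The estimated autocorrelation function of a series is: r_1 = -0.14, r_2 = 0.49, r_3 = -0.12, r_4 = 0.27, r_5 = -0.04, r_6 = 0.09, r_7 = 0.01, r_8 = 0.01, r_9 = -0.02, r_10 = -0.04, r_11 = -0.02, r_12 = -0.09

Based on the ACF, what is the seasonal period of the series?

The largest autocorrelation is r_2 = 0.49, with a weaker echo at lag 4 (0.27); the remaining lags stay at or below 0.09.
The dominant spike at lag 2 indicates a seasonal period of 2.

2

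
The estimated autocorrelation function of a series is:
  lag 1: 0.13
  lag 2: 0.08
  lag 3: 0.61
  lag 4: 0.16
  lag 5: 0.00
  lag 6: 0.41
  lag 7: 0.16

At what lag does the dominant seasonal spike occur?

The largest autocorrelation is r_3 = 0.61, with a weaker echo at lag 6 (0.41); the remaining lags stay at or below 0.16.
The dominant spike at lag 3 indicates a seasonal period of 3.

3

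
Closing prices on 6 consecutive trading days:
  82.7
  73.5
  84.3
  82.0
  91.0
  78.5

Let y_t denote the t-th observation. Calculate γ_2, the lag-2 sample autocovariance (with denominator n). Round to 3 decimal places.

3.718

Mean ȳ = (82.7 + 73.5 + 84.3 + 82.0 + 91.0 + 78.5)/6 = 82.0000
Σ_{t=1}^{4}(y_t−ȳ)(y_{t+2}−ȳ) = 22.3100
γ_2 = 22.3100 / 6 = 3.718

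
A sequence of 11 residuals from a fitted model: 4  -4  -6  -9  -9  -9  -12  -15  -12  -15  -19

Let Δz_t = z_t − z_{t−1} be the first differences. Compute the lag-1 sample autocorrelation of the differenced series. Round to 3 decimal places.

First differences Δz: -8, -2, -3, 0, 0, -3, -3, 3, -3, -4
Mean of differences = -2.3000
Numerator Σ(Δz_t−Δz̄)(Δz_{t+1}−Δz̄) = -5.5900
Denominator Σ(Δz_t−Δz̄)² = 76.1000
r_1(Δz) = -5.5900 / 76.1000 = -0.073

-0.073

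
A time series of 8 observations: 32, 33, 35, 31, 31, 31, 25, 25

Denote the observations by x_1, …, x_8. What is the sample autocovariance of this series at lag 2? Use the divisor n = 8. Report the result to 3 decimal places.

Mean x̄ = (32 + 33 + 35 + 31 + 31 + 31 + 25 + 25)/8 = 30.3750
Σ_{t=1}^{6}(x_t−x̄)(x_{t+2}−x̄) = 5.7188
γ_2 = 5.7188 / 8 = 0.715

0.715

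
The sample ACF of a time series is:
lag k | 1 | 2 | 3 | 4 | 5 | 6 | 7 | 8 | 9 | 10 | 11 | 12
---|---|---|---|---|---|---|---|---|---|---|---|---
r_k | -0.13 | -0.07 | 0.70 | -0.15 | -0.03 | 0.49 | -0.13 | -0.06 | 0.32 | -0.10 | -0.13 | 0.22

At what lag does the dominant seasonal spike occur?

3

The largest autocorrelation is r_3 = 0.70, with weaker echoes at lags 6 (0.49), 9 (0.32) and 12 (0.22); the remaining lags stay at or below -0.03.
The dominant spike at lag 3 indicates a seasonal period of 3.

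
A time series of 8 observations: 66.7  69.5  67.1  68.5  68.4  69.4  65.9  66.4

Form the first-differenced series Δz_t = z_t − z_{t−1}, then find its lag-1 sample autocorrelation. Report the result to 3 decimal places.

-0.541

First differences Δz: 2.8, -2.4, 1.4, -0.1, 1.0, -3.5, 0.5
Mean of differences = -0.0429
Numerator Σ(Δz_t−Δz̄)(Δz_{t+1}−Δz̄) = -15.7261
Denominator Σ(Δz_t−Δz̄)² = 29.0571
r_1(Δz) = -15.7261 / 29.0571 = -0.541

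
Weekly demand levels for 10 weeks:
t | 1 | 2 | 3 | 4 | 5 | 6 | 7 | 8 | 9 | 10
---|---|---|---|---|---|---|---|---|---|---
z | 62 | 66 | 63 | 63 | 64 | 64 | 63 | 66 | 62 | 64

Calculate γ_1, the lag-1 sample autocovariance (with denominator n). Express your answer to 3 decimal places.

Mean z̄ = (62 + 66 + 63 + 63 + 64 + 64 + 63 + 66 + 62 + 64)/10 = 63.7000
Σ_{t=1}^{9}(z_t−z̄)(z_{t+1}−z̄) = -11.3900
γ_1 = -11.3900 / 10 = -1.139

-1.139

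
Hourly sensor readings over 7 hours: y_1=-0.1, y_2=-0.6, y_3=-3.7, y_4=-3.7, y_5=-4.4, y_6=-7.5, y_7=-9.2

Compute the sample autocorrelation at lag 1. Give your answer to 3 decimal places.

Mean ȳ = (-0.1 − 0.6 − 3.7 − 3.7 − 4.4 − 7.5 − 9.2)/7 = -4.1714
Deviations from mean: 4.0714, 3.5714, 0.4714, 0.4714, -0.2286, -3.3286, -5.0286
Numerator Σ_{t=1}^{6}(y_t−ȳ)(y_{t+1}−ȳ) = 33.8378
Denominator Σ(y_t−ȳ)² = 66.1943
r_1 = 33.8378 / 66.1943 = 0.511

0.511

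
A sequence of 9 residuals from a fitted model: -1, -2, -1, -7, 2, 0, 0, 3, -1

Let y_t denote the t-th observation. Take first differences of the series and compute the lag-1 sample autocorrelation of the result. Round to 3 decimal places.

First differences Δy: -1, 1, -6, 9, -2, 0, 3, -4
Mean of differences = 0.0000
Numerator Σ(Δy_t−Δȳ)(Δy_{t+1}−Δȳ) = -91.0000
Denominator Σ(Δy_t−Δȳ)² = 148.0000
r_1(Δy) = -91.0000 / 148.0000 = -0.615

-0.615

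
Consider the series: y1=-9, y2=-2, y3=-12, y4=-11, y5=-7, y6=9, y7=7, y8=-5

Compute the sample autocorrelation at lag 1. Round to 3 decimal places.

0.321

Mean ȳ = (-9 − 2 − 12 − 11 − 7 + 9 + 7 − 5)/8 = -3.7500
Deviations from mean: -5.2500, 1.7500, -8.2500, -7.2500, -3.2500, 12.7500, 10.7500, -1.2500
Numerator Σ_{t=1}^{7}(y_t−ȳ)(y_{t+1}−ȳ) = 141.9375
Denominator Σ(y_t−ȳ)² = 441.5000
r_1 = 141.9375 / 441.5000 = 0.321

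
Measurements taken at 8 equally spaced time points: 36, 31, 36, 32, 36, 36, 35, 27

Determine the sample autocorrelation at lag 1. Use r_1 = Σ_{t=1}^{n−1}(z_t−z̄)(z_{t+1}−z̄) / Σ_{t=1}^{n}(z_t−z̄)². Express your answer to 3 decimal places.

Mean z̄ = (36 + 31 + 36 + 32 + 36 + 36 + 35 + 27)/8 = 33.6250
Deviations from mean: 2.3750, -2.6250, 2.3750, -1.6250, 2.3750, 2.3750, 1.3750, -6.6250
Numerator Σ_{t=1}^{7}(z_t−z̄)(z_{t+1}−z̄) = -20.3906
Denominator Σ(z_t−z̄)² = 77.8750
r_1 = -20.3906 / 77.8750 = -0.262

-0.262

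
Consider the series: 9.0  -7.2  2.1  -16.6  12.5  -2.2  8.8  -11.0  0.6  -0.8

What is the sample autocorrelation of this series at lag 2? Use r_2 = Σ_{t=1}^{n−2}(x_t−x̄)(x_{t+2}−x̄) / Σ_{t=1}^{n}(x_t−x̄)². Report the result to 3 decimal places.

0.449

Mean x̄ = (9.0 − 7.2 + 2.1 − 16.6 + 12.5 − 2.2 + 8.8 − 11.0 + 0.6 − 0.8)/10 = -0.4800
Numerator Σ_{t=1}^{8}(x_t−x̄)(x_{t+2}−x̄) = 345.9372
Denominator Σ(x_t−x̄)² = 771.0360
r_2 = 345.9372 / 771.0360 = 0.449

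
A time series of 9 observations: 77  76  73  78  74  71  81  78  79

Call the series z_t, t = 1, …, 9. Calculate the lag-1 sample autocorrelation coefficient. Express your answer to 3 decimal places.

Mean z̄ = (77 + 76 + 73 + 78 + 74 + 71 + 81 + 78 + 79)/9 = 76.3333
Numerator Σ_{t=1}^{8}(z_t−z̄)(z_{t+1}−z̄) = -8.7778
Denominator Σ(z_t−z̄)² = 80.0000
r_1 = -8.7778 / 80.0000 = -0.110

-0.110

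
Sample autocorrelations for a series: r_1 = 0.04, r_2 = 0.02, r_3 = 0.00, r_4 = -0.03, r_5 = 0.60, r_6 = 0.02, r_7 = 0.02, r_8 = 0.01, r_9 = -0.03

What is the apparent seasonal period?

5

The largest autocorrelation is r_5 = 0.60; the remaining lags stay at or below 0.04.
The dominant spike at lag 5 indicates a seasonal period of 5.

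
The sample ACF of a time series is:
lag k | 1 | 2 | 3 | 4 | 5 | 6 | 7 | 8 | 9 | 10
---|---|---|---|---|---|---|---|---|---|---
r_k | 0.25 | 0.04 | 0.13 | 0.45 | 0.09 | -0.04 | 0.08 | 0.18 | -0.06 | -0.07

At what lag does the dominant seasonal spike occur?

4

The largest autocorrelation is r_4 = 0.45; the remaining lags stay at or below 0.25. The elevated value at lag 1 (0.25), dropping to 0.04 at lag 2, reflects decaying short-term dependence rather than seasonality.
The dominant spike at lag 4 indicates a seasonal period of 4.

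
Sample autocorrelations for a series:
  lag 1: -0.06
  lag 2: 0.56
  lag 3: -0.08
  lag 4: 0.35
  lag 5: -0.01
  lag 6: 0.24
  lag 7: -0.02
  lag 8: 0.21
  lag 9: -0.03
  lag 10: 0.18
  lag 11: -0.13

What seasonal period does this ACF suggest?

2

The largest autocorrelation is r_2 = 0.56, with weaker echoes at lags 4 (0.35), 6 (0.24), 8 (0.21) and 10 (0.18); the remaining lags stay at or below -0.01.
The dominant spike at lag 2 indicates a seasonal period of 2.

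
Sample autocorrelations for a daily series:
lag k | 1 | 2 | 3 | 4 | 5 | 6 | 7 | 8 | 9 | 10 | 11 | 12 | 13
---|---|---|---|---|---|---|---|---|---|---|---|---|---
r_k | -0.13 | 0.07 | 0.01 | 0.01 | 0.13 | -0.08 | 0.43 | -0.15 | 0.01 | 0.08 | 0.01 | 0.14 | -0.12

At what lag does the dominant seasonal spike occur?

7

The largest autocorrelation is r_7 = 0.43; the remaining lags stay at or below 0.14.
The dominant spike at lag 7 indicates a seasonal period of 7.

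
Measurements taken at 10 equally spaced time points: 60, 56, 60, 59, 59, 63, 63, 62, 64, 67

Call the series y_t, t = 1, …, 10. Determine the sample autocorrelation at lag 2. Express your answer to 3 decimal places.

Mean ȳ = (60 + 56 + 60 + 59 + 59 + 63 + 63 + 62 + 64 + 67)/10 = 61.3000
Numerator Σ_{t=1}^{8}(y_t−ȳ)(y_{t+2}−ȳ) = 18.8200
Denominator Σ(y_t−ȳ)² = 88.1000
r_2 = 18.8200 / 88.1000 = 0.214

0.214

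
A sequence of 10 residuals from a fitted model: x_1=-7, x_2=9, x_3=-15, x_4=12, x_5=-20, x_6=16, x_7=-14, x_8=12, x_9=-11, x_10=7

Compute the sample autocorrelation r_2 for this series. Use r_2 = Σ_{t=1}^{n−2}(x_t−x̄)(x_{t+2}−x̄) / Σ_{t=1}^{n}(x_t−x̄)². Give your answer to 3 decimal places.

0.849

Mean x̄ = (-7 + 9 − 15 + 12 − 20 + 16 − 14 + 12 − 11 + 7)/10 = -1.1000
Numerator Σ_{t=1}^{8}(x_t−x̄)(x_{t+2}−x̄) = 1402.6800
Denominator Σ(x_t−x̄)² = 1652.9000
r_2 = 1402.6800 / 1652.9000 = 0.849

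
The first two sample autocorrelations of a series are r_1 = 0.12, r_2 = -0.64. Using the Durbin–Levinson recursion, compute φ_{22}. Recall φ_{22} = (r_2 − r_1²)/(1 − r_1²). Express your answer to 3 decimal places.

φ_{22} = (r_2 − r_1²) / (1 − r_1²)
r_1² = (0.12)² = 0.0144
Numerator = -0.64 − 0.0144 = -0.6544; denominator = 1 − 0.0144 = 0.9856
φ_{22} = -0.6544 / 0.9856 = -0.664

-0.664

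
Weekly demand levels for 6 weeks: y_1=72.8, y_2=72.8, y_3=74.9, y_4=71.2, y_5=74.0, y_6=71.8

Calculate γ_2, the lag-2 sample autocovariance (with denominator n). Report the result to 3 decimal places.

Mean ȳ = (72.8 + 72.8 + 74.9 + 71.2 + 74.0 + 71.8)/6 = 72.9167
Deviations: -0.1167, -0.1167, 1.9833, -1.7167, 1.0833, -1.1167
Σ_{t=1}^{4}(y_t−ȳ)(y_{t+2}−ȳ) = 4.0344
γ_2 = 4.0344 / 6 = 0.672

0.672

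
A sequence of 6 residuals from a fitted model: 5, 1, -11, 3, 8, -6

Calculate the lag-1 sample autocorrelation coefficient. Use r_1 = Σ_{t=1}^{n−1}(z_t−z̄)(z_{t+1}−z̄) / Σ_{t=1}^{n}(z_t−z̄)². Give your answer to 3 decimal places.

Mean z̄ = (5 + 1 − 11 + 3 + 8 − 6)/6 = 0.0000
Deviations from mean: 5.0000, 1.0000, -11.0000, 3.0000, 8.0000, -6.0000
Numerator Σ_{t=1}^{5}(z_t−z̄)(z_{t+1}−z̄) = -63.0000
Denominator Σ(z_t−z̄)² = 256.0000
r_1 = -63.0000 / 256.0000 = -0.246

-0.246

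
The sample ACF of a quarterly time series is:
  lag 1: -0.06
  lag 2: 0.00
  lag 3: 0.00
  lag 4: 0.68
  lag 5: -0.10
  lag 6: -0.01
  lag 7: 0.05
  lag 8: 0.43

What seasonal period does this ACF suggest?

The largest autocorrelation is r_4 = 0.68, with a weaker echo at lag 8 (0.43); the remaining lags stay at or below 0.05.
The dominant spike at lag 4 indicates a seasonal period of 4.

4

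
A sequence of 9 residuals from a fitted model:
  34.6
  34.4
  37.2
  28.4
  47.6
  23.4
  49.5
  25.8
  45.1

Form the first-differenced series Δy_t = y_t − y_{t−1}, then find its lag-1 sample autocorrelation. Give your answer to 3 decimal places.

First differences Δy: -0.2, 2.8, -8.8, 19.2, -24.2, 26.1, -23.7, 19.3
Mean of differences = 1.3125
Numerator Σ(Δy_t−Δȳ)(Δy_{t+1}−Δȳ) = -2356.8352
Denominator Σ(Δy_t−Δȳ)² = 2641.2088
r_1(Δy) = -2356.8352 / 2641.2088 = -0.892

-0.892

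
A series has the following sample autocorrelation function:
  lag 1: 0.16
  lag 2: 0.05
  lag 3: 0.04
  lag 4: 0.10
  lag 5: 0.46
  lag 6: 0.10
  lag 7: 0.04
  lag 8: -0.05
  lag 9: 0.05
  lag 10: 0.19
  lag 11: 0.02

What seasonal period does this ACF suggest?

The largest autocorrelation is r_5 = 0.46, with a weaker echo at lag 10 (0.19); the remaining lags stay at or below 0.16.
The dominant spike at lag 5 indicates a seasonal period of 5.

5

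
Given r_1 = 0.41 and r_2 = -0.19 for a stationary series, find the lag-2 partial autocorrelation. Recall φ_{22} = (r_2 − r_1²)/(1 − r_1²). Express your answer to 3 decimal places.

-0.430

φ_{22} = (r_2 − r_1²) / (1 − r_1²)
r_1² = (0.41)² = 0.1681
Numerator = -0.19 − 0.1681 = -0.3581; denominator = 1 − 0.1681 = 0.8319
φ_{22} = -0.3581 / 0.8319 = -0.430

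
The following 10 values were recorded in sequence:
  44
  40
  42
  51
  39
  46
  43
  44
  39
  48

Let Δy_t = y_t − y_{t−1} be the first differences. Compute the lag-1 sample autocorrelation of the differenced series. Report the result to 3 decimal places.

-0.627

First differences Δy: -4, 2, 9, -12, 7, -3, 1, -5, 9
Mean of differences = 0.4444
Numerator Σ(Δy_t−Δȳ)(Δy_{t+1}−Δȳ) = -255.7531
Denominator Σ(Δy_t−Δȳ)² = 408.2222
r_1(Δy) = -255.7531 / 408.2222 = -0.627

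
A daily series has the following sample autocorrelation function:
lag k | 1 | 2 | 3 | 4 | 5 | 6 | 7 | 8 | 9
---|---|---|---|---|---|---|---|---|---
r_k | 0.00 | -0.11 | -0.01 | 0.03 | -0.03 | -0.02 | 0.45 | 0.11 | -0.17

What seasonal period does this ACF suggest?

7

The largest autocorrelation is r_7 = 0.45; the remaining lags stay at or below 0.11.
The dominant spike at lag 7 indicates a seasonal period of 7.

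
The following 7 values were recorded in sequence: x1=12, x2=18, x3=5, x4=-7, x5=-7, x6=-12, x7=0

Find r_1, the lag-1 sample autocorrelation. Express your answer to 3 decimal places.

0.561

Mean x̄ = (12 + 18 + 5 − 7 − 7 − 12 + 0)/7 = 1.2857
Deviations from mean: 10.7143, 16.7143, 3.7143, -8.2857, -8.2857, -13.2857, -1.2857
Σ(x_t−x̄)(x_{t+1}−x̄) = (179.0816) + (62.0816) + (-30.7755) + (68.6531) + (110.0816) + (17.0816) = 406.2041
Denominator Σ(x_t−x̄)² = 723.4286
r_1 = 406.2041 / 723.4286 = 0.561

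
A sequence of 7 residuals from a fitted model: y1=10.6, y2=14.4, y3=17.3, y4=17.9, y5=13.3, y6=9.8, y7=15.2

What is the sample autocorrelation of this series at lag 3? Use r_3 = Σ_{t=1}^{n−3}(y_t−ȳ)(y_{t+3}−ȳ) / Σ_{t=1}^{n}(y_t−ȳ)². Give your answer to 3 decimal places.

-0.401

Mean ȳ = (10.6 + 14.4 + 17.3 + 17.9 + 13.3 + 9.8 + 15.2)/7 = 14.0714
Deviations from mean: -3.4714, 0.3286, 3.2286, 3.8286, -0.7714, -4.2714, 1.1286
Numerator Σ_{t=1}^{4}(y_t−ȳ)(y_{t+3}−ȳ) = -23.0139
Denominator Σ(y_t−ȳ)² = 57.3543
r_3 = -23.0139 / 57.3543 = -0.401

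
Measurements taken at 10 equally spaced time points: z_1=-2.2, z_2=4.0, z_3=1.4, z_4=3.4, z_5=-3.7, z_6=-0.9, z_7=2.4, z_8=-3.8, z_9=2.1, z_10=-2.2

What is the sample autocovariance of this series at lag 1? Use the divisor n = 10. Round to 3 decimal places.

-3.182

Mean z̄ = (-2.2 + 4.0 + 1.4 + 3.4 − 3.7 − 0.9 + 2.4 − 3.8 + 2.1 − 2.2)/10 = 0.0500
Σ_{t=1}^{9}(z_t−z̄)(z_{t+1}−z̄) = -31.8175
γ_1 = -31.8175 / 10 = -3.182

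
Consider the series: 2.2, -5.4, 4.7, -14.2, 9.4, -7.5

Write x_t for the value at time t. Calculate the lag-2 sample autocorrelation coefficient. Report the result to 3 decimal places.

Mean x̄ = (2.2 − 5.4 + 4.7 − 14.2 + 9.4 − 7.5)/6 = -1.8000
Σ(x_t−x̄)(x_{t+2}−x̄) = (26.0000) + (44.6400) + (72.8000) + (70.6800) = 214.1200
Denominator Σ(x_t−x̄)² = 382.9000
r_2 = 214.1200 / 382.9000 = 0.559

0.559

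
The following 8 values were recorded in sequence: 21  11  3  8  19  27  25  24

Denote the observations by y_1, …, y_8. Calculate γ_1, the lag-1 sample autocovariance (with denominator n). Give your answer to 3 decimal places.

40.773

Mean ȳ = (21 + 11 + 3 + 8 + 19 + 27 + 25 + 24)/8 = 17.2500
Deviations: 3.7500, -6.2500, -14.2500, -9.2500, 1.7500, 9.7500, 7.7500, 6.7500
Σ_{t=1}^{7}(y_t−ȳ)(y_{t+1}−ȳ) = 326.1875
γ_1 = 326.1875 / 8 = 40.773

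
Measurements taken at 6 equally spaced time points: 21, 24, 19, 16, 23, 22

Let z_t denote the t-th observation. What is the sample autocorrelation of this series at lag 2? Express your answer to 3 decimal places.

Mean z̄ = (21 + 24 + 19 + 16 + 23 + 22)/6 = 20.8333
Numerator Σ_{t=1}^{4}(z_t−z̄)(z_{t+2}−z̄) = -25.2222
Denominator Σ(z_t−z̄)² = 42.8333
r_2 = -25.2222 / 42.8333 = -0.589

-0.589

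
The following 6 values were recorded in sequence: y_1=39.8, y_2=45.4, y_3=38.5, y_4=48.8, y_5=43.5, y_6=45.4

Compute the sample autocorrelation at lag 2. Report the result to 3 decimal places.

0.522

Mean ȳ = (39.8 + 45.4 + 38.5 + 48.8 + 43.5 + 45.4)/6 = 43.5667
Deviations from mean: -3.7667, 1.8333, -5.0667, 5.2333, -0.0667, 1.8333
Σ(y_t−ȳ)(y_{t+2}−ȳ) = (19.0844) + (9.5944) + (0.3378) + (9.5944) = 38.6111
Denominator Σ(y_t−ȳ)² = 73.9733
r_2 = 38.6111 / 73.9733 = 0.522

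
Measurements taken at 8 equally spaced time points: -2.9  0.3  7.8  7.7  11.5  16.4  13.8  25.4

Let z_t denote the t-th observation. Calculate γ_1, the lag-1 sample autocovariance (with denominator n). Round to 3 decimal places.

30.065

Mean z̄ = (-2.9 + 0.3 + 7.8 + 7.7 + 11.5 + 16.4 + 13.8 + 25.4)/8 = 10.0000
Deviations: -12.9000, -9.7000, -2.2000, -2.3000, 1.5000, 6.4000, 3.8000, 15.4000
Σ_{t=1}^{7}(z_t−z̄)(z_{t+1}−z̄) = 240.5200
γ_1 = 240.5200 / 8 = 30.065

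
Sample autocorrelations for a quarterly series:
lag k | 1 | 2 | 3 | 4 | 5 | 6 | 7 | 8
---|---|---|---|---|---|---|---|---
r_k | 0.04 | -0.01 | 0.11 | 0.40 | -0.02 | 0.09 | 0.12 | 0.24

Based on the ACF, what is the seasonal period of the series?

4

The largest autocorrelation is r_4 = 0.40, with a weaker echo at lag 8 (0.24); the remaining lags stay at or below 0.12.
The dominant spike at lag 4 indicates a seasonal period of 4.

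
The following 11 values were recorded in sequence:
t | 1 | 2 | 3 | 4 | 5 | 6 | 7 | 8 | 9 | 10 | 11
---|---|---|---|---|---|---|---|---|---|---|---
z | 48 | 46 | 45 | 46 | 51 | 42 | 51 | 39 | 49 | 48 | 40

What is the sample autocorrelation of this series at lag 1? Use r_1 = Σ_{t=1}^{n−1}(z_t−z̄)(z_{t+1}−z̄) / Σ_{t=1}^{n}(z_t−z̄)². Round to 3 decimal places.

Mean z̄ = (48 + 46 + 45 + 46 + 51 + 42 + 51 + 39 + 49 + 48 + 40)/11 = 45.9091
Numerator Σ_{t=1}^{10}(z_t−z̄)(z_{t+1}−z̄) = -101.7355
Denominator Σ(z_t−z̄)² = 168.9091
r_1 = -101.7355 / 168.9091 = -0.602

-0.602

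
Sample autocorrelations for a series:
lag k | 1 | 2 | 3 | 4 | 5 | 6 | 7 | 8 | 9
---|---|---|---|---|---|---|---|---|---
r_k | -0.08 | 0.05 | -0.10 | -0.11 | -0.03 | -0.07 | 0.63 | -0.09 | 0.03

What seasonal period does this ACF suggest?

The largest autocorrelation is r_7 = 0.63; the remaining lags stay at or below 0.05.
The dominant spike at lag 7 indicates a seasonal period of 7.

7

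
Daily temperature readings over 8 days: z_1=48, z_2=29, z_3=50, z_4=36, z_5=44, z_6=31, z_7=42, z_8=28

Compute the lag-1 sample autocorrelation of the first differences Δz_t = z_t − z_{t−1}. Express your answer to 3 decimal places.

First differences Δz: -19, 21, -14, 8, -13, 11, -14
Mean of differences = -2.8571
Numerator Σ(Δz_t−Δz̄)(Δz_{t+1}−Δz̄) = -1177.0204
Denominator Σ(Δz_t−Δz̄)² = 1490.8571
r_1(Δz) = -1177.0204 / 1490.8571 = -0.789

-0.789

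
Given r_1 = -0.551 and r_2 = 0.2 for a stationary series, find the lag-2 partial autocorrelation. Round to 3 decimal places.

φ_{22} = (r_2 − r_1²) / (1 − r_1²)
r_1² = (-0.551)² = 0.303601
Numerator = 0.2 − 0.3036 = -0.1036; denominator = 1 − 0.3036 = 0.6964
φ_{22} = -0.1036 / 0.6964 = -0.149

-0.149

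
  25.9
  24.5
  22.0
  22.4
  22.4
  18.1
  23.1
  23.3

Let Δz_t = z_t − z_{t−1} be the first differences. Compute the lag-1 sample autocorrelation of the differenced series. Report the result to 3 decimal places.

First differences Δz: -1.4, -2.5, 0.4, 0.0, -4.3, 5.0, 0.2
Mean of differences = -0.3714
Numerator Σ(Δz_t−Δz̄)(Δz_{t+1}−Δz̄) = -18.6580
Denominator Σ(Δz_t−Δz̄)² = 50.9343
r_1(Δz) = -18.6580 / 50.9343 = -0.366

-0.366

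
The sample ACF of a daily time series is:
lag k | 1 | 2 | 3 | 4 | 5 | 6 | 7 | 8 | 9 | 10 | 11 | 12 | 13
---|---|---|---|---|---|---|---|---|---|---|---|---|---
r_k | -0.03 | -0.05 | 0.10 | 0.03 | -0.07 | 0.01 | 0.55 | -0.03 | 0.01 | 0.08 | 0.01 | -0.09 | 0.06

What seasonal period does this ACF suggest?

The largest autocorrelation is r_7 = 0.55; the remaining lags stay at or below 0.10.
The dominant spike at lag 7 indicates a seasonal period of 7.

7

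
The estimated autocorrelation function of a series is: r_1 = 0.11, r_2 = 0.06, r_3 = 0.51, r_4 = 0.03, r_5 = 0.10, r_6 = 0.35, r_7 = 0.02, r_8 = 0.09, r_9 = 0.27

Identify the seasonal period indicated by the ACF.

3

The largest autocorrelation is r_3 = 0.51, with weaker echoes at lags 6 (0.35) and 9 (0.27); the remaining lags stay at or below 0.11.
The dominant spike at lag 3 indicates a seasonal period of 3.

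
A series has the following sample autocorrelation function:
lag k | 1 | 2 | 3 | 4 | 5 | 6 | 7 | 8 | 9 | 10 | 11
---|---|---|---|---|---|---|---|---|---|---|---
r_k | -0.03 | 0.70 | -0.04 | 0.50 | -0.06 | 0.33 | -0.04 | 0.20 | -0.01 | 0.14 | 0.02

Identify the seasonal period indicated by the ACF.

The largest autocorrelation is r_2 = 0.70, with weaker echoes at lags 4 (0.50), 6 (0.33) and 8 (0.20); the remaining lags stay at or below 0.14.
The dominant spike at lag 2 indicates a seasonal period of 2.

2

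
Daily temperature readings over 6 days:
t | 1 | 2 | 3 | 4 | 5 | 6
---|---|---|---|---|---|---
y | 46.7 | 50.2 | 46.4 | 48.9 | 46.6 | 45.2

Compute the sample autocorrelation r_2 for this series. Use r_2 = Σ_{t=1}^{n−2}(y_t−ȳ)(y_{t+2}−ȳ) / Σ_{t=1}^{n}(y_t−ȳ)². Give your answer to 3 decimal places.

Mean ȳ = (46.7 + 50.2 + 46.4 + 48.9 + 46.6 + 45.2)/6 = 47.3333
Deviations from mean: -0.6333, 2.8667, -0.9333, 1.5667, -0.7333, -2.1333
Numerator Σ_{t=1}^{4}(y_t−ȳ)(y_{t+2}−ȳ) = 2.4244
Denominator Σ(y_t−ȳ)² = 17.0333
r_2 = 2.4244 / 17.0333 = 0.142

0.142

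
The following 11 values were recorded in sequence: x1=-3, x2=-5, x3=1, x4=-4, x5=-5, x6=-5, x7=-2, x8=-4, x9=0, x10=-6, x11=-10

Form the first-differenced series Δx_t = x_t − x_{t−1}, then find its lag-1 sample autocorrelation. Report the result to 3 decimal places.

First differences Δx: -2, 6, -5, -1, 0, 3, -2, 4, -6, -4
Mean of differences = -0.7000
Numerator Σ(Δx_t−Δx̄)(Δx_{t+1}−Δx̄) = -52.1900
Denominator Σ(Δx_t−Δx̄)² = 142.1000
r_1(Δx) = -52.1900 / 142.1000 = -0.367

-0.367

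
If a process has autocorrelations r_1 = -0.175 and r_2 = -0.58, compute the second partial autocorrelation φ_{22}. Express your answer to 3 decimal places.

-0.630

φ_{22} = (r_2 − r_1²) / (1 − r_1²)
r_1² = (-0.175)² = 0.030625
Numerator = -0.58 − 0.0306 = -0.6106; denominator = 1 − 0.0306 = 0.9694
φ_{22} = -0.6106 / 0.9694 = -0.630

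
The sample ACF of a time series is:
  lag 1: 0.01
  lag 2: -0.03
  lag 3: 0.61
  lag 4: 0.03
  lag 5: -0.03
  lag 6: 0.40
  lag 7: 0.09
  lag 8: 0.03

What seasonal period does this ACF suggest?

3

The largest autocorrelation is r_3 = 0.61, with a weaker echo at lag 6 (0.40); the remaining lags stay at or below 0.09.
The dominant spike at lag 3 indicates a seasonal period of 3.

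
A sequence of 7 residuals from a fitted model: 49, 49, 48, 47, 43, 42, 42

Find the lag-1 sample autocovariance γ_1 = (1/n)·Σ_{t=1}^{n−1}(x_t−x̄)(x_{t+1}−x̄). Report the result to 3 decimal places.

5.948

Mean x̄ = (49 + 49 + 48 + 47 + 43 + 42 + 42)/7 = 45.7143
Σ_{t=1}^{6}(x_t−x̄)(x_{t+1}−x̄) = 41.6327
γ_1 = 41.6327 / 7 = 5.948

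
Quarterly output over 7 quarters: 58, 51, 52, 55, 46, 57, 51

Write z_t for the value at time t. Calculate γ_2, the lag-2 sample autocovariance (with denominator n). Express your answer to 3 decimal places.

Mean z̄ = (58 + 51 + 52 + 55 + 46 + 57 + 51)/7 = 52.8571
Σ_{t=1}^{5}(z_t−z̄)(z_{t+2}−z̄) = 19.1020
γ_2 = 19.1020 / 7 = 2.729

2.729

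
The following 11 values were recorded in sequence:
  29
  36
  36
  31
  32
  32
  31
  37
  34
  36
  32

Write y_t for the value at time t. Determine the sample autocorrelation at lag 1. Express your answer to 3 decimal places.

Mean ȳ = (29 + 36 + 36 + 31 + 32 + 32 + 31 + 37 + 34 + 36 + 32)/11 = 33.2727
Numerator Σ_{t=1}^{10}(y_t−ȳ)(y_{t+1}−ȳ) = -10.2562
Denominator Σ(y_t−ȳ)² = 70.1818
r_1 = -10.2562 / 70.1818 = -0.146

-0.146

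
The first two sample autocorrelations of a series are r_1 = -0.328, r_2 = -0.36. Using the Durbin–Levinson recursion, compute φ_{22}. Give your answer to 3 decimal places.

-0.524

φ_{22} = (r_2 − r_1²) / (1 − r_1²)
r_1² = (-0.328)² = 0.107584
Numerator = -0.36 − 0.1076 = -0.4676; denominator = 1 − 0.1076 = 0.8924
φ_{22} = -0.4676 / 0.8924 = -0.524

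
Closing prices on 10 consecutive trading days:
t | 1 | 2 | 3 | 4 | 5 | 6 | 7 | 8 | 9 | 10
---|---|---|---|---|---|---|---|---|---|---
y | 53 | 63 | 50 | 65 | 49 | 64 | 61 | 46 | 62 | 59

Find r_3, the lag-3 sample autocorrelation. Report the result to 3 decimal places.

0.071

Mean ȳ = (53 + 63 + 50 + 65 + 49 + 64 + 61 + 46 + 62 + 59)/10 = 57.2000
Numerator Σ_{t=1}^{7}(y_t−ȳ)(y_{t+3}−ȳ) = 31.6800
Denominator Σ(y_t−ȳ)² = 443.6000
r_3 = 31.6800 / 443.6000 = 0.071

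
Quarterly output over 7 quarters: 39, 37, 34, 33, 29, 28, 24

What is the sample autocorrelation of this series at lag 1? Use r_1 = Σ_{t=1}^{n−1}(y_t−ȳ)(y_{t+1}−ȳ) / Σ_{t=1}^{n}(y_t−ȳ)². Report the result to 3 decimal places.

0.524

Mean ȳ = (39 + 37 + 34 + 33 + 29 + 28 + 24)/7 = 32.0000
Deviations from mean: 7.0000, 5.0000, 2.0000, 1.0000, -3.0000, -4.0000, -8.0000
Numerator Σ_{t=1}^{6}(y_t−ȳ)(y_{t+1}−ȳ) = 88.0000
Denominator Σ(y_t−ȳ)² = 168.0000
r_1 = 88.0000 / 168.0000 = 0.524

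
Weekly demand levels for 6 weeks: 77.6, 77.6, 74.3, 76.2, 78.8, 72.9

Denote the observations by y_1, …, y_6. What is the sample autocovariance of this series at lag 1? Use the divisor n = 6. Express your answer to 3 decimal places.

Mean ȳ = (77.6 + 77.6 + 74.3 + 76.2 + 78.8 + 72.9)/6 = 76.2333
Σ_{t=1}^{5}(y_t−ȳ)(y_{t+1}−ȳ) = -9.3511
γ_1 = -9.3511 / 6 = -1.559

-1.559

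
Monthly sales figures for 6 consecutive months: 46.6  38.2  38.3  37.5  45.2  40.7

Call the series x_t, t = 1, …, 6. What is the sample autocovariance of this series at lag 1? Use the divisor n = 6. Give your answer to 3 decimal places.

-2.373

Mean x̄ = (46.6 + 38.2 + 38.3 + 37.5 + 45.2 + 40.7)/6 = 41.0833
Σ_{t=1}^{5}(x_t−x̄)(x_{t+1}−x̄) = -14.2369
γ_1 = -14.2369 / 6 = -2.373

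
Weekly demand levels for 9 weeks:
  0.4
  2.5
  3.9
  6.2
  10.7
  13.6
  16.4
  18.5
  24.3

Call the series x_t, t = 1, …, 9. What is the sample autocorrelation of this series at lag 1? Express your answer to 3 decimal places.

0.642

Mean x̄ = (0.4 + 2.5 + 3.9 + 6.2 + 10.7 + 13.6 + 16.4 + 18.5 + 24.3)/9 = 10.7222
Numerator Σ_{t=1}^{8}(x_t−x̄)(x_{t+1}−x̄) = 337.9584
Denominator Σ(x_t−x̄)² = 526.5156
r_1 = 337.9584 / 526.5156 = 0.642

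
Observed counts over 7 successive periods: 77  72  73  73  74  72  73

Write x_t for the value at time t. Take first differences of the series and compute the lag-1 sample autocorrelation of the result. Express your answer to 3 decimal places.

First differences Δx: -5, 1, 0, 1, -2, 1
Mean of differences = -0.6667
Numerator Σ(Δx_t−Δx̄)(Δx_{t+1}−Δx̄) = -9.4444
Denominator Σ(Δx_t−Δx̄)² = 29.3333
r_1(Δx) = -9.4444 / 29.3333 = -0.322

-0.322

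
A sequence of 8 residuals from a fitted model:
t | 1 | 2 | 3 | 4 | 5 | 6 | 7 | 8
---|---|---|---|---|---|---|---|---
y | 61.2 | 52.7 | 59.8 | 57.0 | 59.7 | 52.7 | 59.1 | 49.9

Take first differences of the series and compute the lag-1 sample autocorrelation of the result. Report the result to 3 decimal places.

First differences Δy: -8.5, 7.1, -2.8, 2.7, -7.0, 6.4, -9.2
Mean of differences = -1.6143
Numerator Σ(Δy_t−Δȳ)(Δy_{t+1}−Δȳ) = -202.6445
Denominator Σ(Δy_t−Δȳ)² = 294.1486
r_1(Δy) = -202.6445 / 294.1486 = -0.689

-0.689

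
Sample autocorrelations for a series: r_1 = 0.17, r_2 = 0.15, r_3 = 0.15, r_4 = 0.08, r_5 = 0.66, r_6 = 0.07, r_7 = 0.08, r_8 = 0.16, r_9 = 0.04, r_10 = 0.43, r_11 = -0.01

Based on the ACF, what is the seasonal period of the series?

5

The largest autocorrelation is r_5 = 0.66, with a weaker echo at lag 10 (0.43); the remaining lags stay at or below 0.17.
The dominant spike at lag 5 indicates a seasonal period of 5.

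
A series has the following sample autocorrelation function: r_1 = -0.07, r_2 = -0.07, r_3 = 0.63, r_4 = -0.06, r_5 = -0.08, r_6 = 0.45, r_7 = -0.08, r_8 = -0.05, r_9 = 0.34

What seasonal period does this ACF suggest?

3

The largest autocorrelation is r_3 = 0.63, with weaker echoes at lags 6 (0.45) and 9 (0.34); the remaining lags stay at or below -0.05.
The dominant spike at lag 3 indicates a seasonal period of 3.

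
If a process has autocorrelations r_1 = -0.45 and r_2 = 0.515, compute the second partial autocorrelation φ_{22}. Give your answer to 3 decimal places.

φ_{22} = (r_2 − r_1²) / (1 − r_1²)
r_1² = (-0.45)² = 0.2025
Numerator = 0.515 − 0.2025 = 0.3125; denominator = 1 − 0.2025 = 0.7975
φ_{22} = 0.3125 / 0.7975 = 0.392

0.392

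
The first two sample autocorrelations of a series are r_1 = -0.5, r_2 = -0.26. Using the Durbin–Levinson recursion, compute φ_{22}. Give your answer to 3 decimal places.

-0.680

φ_{22} = (r_2 − r_1²) / (1 − r_1²)
r_1² = (-0.5)² = 0.25
Numerator = -0.26 − 0.2500 = -0.5100; denominator = 1 − 0.2500 = 0.7500
φ_{22} = -0.5100 / 0.7500 = -0.680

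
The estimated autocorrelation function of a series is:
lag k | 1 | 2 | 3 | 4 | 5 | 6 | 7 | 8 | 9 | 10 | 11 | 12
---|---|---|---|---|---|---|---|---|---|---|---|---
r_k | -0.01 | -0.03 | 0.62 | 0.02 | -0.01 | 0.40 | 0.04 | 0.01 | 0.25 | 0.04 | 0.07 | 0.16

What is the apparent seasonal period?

3

The largest autocorrelation is r_3 = 0.62, with weaker echoes at lags 6 (0.40), 9 (0.25) and 12 (0.16); the remaining lags stay at or below 0.07.
The dominant spike at lag 3 indicates a seasonal period of 3.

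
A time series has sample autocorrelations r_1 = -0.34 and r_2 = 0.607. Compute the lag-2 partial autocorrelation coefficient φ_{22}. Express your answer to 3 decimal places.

0.556

φ_{22} = (r_2 − r_1²) / (1 − r_1²)
r_1² = (-0.34)² = 0.1156
Numerator = 0.607 − 0.1156 = 0.4914; denominator = 1 − 0.1156 = 0.8844
φ_{22} = 0.4914 / 0.8844 = 0.556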